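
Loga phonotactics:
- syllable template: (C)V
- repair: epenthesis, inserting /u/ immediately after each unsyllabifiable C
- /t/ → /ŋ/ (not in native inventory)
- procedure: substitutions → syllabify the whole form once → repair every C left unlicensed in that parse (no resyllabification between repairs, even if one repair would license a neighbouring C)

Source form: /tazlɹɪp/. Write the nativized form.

Substitution: /t/ → /ŋ/, giving /ŋazlɹɪp/.
Under (C)V, the unsyllabifiable consonants are /z/, /l/, /p/ (no codas are permitted; onsets are limited to one consonant).
Epenthesis after each stranded consonant: /z/ → /zu/, /l/ → /lu/, /p/ → /pu/.

ŋazuluɹɪpu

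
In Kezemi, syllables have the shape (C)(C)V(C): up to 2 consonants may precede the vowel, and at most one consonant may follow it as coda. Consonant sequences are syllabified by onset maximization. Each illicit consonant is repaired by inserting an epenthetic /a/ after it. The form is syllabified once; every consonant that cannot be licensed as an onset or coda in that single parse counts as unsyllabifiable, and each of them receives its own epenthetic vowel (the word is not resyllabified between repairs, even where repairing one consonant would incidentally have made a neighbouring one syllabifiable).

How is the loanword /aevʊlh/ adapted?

The consonants /h/ cannot be parsed into a legal (C)(C)V(C) syllable (at most one coda consonant is licensed; onsets may contain at most 2 consonants).
Inserting the epenthetic vowel yields /h/ → /ha/.

aevʊlha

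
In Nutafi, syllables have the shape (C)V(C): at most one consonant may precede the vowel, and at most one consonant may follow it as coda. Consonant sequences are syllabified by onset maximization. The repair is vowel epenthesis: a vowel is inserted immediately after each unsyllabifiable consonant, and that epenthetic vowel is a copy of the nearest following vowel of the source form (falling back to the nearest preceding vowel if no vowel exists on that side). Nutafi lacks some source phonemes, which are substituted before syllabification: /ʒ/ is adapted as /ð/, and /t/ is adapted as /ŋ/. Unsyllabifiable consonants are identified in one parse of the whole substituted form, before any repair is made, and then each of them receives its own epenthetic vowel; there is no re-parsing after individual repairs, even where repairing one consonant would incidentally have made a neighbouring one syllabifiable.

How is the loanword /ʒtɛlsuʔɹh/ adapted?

ðɛŋɛlsuʔɹuhu

Substitution: /ʒ/ → /ð/, /t/ → /ŋ/, giving /ðŋɛlsuʔɹh/.
The consonants /ð/, /ɹ/, /h/ cannot be parsed into a legal (C)V(C) syllable (at most one coda consonant is licensed; onsets are limited to one consonant).
Epenthesis after each stranded consonant: /ð/ → /ðɛ/, /ɹ/ → /ɹu/, /h/ → /hu/.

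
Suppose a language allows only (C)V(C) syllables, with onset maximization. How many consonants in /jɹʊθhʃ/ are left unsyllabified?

Under (C)V(C), the unsyllabifiable consonants are /j/, /h/, /ʃ/ (at most one coda consonant is licensed; onsets are limited to one consonant).

3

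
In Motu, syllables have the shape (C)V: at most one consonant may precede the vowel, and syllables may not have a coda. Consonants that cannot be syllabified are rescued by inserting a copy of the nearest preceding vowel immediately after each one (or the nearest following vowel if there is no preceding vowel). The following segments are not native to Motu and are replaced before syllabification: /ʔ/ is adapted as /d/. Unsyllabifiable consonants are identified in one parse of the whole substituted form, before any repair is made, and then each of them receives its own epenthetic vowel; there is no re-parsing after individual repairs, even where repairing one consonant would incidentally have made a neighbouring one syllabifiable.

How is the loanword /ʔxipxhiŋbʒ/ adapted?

Substitution: /ʔ/ → /d/, giving /dxipxhiŋbʒ/.
Syllabifying with onset maximization leaves /d/, /p/, /x/, /ŋ/, /b/, /ʒ/ stranded (no codas are permitted; onsets are limited to one consonant).
Inserting the epenthetic vowel yields /d/ → /di/, /p/ → /pi/, /x/ → /xi/, /ŋ/ → /ŋi/, /b/ → /bi/, /ʒ/ → /ʒi/.

dixipixihiŋibiʒi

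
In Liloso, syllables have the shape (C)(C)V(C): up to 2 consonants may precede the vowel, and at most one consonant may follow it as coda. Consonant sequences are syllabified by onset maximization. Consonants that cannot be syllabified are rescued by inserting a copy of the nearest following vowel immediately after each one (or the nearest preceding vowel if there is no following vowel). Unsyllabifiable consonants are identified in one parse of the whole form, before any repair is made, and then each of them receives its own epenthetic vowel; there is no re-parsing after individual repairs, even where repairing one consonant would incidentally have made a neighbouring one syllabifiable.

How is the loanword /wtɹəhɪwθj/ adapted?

wətɹəhɪwθɪjɪ

Under (C)(C)V(C), the unsyllabifiable consonants are /w/, /θ/, /j/ (at most one coda consonant is licensed; onsets may contain at most 2 consonants).
Inserting the epenthetic vowel yields /w/ → /wə/, /θ/ → /θɪ/, /j/ → /jɪ/.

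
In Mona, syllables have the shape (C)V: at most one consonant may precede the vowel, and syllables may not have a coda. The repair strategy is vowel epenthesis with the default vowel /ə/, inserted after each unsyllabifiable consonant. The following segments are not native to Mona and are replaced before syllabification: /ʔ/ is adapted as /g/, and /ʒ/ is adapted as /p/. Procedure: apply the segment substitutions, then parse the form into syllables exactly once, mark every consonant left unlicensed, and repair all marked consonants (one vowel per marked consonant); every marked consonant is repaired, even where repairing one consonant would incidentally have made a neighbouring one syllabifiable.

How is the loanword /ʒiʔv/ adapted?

Substitution: /ʒ/ → /p/, /ʔ/ → /g/, giving /pigv/.
Syllabifying with onset maximization leaves /g/, /v/ stranded (no codas are permitted; onsets are limited to one consonant).
Each unlicensed consonant becomes the onset of a new syllable: /g/ → /gə/, /v/ → /və/.

pigəvə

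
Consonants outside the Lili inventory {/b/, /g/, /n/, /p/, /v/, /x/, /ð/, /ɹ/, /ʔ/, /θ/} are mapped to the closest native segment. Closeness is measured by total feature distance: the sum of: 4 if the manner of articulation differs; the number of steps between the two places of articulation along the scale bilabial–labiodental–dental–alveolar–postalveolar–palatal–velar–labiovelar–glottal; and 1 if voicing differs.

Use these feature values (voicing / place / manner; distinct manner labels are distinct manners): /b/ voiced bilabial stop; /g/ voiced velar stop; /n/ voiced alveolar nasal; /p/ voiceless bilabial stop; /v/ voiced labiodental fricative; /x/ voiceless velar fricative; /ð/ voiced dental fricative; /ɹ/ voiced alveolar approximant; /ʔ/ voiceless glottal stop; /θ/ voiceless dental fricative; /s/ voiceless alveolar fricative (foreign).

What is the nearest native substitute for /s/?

θ

/θ/ is closest: same manner (fricative), place distance 1 (alveolar→dental), same voicing; total 1. Next closest is /ð/ at distance 2.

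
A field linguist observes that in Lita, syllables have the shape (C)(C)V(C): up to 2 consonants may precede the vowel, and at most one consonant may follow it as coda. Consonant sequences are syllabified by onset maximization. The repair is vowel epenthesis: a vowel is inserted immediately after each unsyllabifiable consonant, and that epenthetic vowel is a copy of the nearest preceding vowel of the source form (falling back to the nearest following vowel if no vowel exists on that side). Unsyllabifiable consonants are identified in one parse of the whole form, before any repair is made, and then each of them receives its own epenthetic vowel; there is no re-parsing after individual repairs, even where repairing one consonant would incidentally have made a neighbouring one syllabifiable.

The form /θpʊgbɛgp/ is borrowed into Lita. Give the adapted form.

θpʊgbɛgpɛ

The consonants /p/ cannot be parsed into a legal (C)(C)V(C) syllable (at most one coda consonant is licensed; onsets may contain at most 2 consonants).
Each unlicensed consonant becomes the onset of a new syllable: /p/ → /pɛ/.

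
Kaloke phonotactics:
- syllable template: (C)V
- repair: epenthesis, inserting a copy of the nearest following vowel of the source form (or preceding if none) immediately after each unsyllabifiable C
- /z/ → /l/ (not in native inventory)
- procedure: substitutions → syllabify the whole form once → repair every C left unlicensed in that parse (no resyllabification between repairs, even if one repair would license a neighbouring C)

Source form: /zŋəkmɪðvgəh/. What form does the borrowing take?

ləŋəkɪmɪðəvəgəhə

Substitution: /z/ → /l/, giving /lŋəkmɪðvgəh/.
Under (C)V, the unsyllabifiable consonants are /l/, /k/, /ð/, /v/, /h/ (no codas are permitted; onsets are limited to one consonant).
Inserting the epenthetic vowel yields /l/ → /lə/, /k/ → /kɪ/, /ð/ → /ðə/, /v/ → /və/, /h/ → /hə/.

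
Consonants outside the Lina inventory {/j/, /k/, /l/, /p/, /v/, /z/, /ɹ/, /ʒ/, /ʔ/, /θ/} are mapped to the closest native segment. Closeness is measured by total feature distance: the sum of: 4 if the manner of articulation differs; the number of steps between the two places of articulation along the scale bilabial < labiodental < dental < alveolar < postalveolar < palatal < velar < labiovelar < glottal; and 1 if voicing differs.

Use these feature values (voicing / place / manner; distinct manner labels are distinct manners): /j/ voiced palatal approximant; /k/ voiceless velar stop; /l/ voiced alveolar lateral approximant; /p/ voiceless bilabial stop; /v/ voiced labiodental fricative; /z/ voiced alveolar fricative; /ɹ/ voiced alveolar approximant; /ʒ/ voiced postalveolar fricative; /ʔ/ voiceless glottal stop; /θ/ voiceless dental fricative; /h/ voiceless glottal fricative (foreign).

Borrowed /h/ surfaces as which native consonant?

/ʔ/ is closest: manner differs (fricative→stop, +4), place distance 0 (glottal→glottal), same voicing; total 4. Next closest is /ʒ/ at distance 5.

ʔ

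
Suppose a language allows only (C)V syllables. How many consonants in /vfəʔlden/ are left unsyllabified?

The consonants /v/, /ʔ/, /l/, /n/ cannot be parsed into a legal (C)V syllable (no codas are permitted; onsets are limited to one consonant).

4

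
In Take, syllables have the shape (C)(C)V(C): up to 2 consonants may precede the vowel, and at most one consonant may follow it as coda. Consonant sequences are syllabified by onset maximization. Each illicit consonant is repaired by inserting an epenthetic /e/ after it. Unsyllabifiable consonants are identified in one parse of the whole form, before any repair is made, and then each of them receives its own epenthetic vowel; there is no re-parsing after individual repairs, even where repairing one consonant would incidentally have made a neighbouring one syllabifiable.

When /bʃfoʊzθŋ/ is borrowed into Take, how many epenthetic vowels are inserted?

3

The unsyllabifiable consonants are /b/, /θ/, /ŋ/; each receives one epenthetic vowel.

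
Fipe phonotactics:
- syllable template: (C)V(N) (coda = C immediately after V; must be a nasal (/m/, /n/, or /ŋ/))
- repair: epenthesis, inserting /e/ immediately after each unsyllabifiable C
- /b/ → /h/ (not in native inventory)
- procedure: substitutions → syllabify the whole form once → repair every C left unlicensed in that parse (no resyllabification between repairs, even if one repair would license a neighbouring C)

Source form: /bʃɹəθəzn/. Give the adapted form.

heʃeɹəθəzene

Substitution: /b/ → /h/, giving /hʃɹəθəzn/.
The consonants /h/, /ʃ/, /z/, /n/ cannot be parsed into a legal (C)V(N) syllable (only a nasal (/m/, /n/, or /ŋ/) is licensed in coda position; onsets are limited to one consonant).
Inserting the epenthetic vowel yields /h/ → /he/, /ʃ/ → /ʃe/, /z/ → /ze/, /n/ → /ne/.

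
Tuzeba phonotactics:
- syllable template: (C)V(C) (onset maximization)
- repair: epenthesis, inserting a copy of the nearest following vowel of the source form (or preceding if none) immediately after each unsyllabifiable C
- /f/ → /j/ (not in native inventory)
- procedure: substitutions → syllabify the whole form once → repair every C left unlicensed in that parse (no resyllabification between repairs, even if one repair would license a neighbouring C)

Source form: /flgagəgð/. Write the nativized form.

jalagagəgðə

Substitution: /f/ → /j/, giving /jlgagəgð/.
Syllabifying with onset maximization leaves /j/, /l/, /ð/ stranded (at most one coda consonant is licensed; onsets are limited to one consonant).
Inserting the epenthetic vowel yields /j/ → /ja/, /l/ → /la/, /ð/ → /ðə/.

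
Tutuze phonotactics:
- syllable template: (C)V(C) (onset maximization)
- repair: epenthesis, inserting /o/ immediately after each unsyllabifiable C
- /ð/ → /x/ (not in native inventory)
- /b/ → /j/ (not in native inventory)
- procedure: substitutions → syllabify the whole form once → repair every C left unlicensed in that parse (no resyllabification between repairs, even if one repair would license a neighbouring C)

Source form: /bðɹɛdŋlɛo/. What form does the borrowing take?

Substitution: /b/ → /j/, /ð/ → /x/, giving /jxɹɛdŋlɛo/.
Under (C)V(C), the unsyllabifiable consonants are /j/, /x/, /ŋ/ (at most one coda consonant is licensed; onsets are limited to one consonant).
Epenthesis after each stranded consonant: /j/ → /jo/, /x/ → /xo/, /ŋ/ → /ŋo/.

joxoɹɛdŋolɛo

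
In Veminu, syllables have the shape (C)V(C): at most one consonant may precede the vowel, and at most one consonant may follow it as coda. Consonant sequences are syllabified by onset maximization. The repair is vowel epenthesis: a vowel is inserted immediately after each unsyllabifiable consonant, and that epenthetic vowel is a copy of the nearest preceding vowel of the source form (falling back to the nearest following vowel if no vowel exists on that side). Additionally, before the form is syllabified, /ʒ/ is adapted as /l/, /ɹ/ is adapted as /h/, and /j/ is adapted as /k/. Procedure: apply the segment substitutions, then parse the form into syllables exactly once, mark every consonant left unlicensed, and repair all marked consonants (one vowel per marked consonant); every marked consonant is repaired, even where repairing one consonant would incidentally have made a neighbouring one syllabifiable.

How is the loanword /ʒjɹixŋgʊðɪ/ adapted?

likihixŋigʊðɪ

Substitution: /ʒ/ → /l/, /j/ → /k/, /ɹ/ → /h/, giving /lkhixŋgʊðɪ/.
The consonants /l/, /k/, /ŋ/ cannot be parsed into a legal (C)V(C) syllable (at most one coda consonant is licensed; onsets are limited to one consonant).
Epenthesis after each stranded consonant: /l/ → /li/, /k/ → /ki/, /ŋ/ → /ŋi/.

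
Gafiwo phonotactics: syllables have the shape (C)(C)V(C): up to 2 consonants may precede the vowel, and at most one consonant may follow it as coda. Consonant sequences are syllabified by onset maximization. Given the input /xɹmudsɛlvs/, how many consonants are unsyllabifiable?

The consonants /x/, /v/, /s/ cannot be parsed into a legal (C)(C)V(C) syllable (at most one coda consonant is licensed; onsets may contain at most 2 consonants).

3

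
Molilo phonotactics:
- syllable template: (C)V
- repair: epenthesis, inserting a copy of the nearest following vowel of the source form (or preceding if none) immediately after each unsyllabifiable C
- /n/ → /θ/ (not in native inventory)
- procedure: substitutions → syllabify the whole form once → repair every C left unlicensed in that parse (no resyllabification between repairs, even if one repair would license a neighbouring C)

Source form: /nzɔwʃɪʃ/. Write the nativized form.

θɔzɔwɪʃɪʃɪ

Substitution: /n/ → /θ/, giving /θzɔwʃɪʃ/.
Syllabifying with onset maximization leaves /θ/, /w/, /ʃ/ stranded (no codas are permitted; onsets are limited to one consonant).
Inserting the epenthetic vowel yields /θ/ → /θɔ/, /w/ → /wɪ/, /ʃ/ → /ʃɪ/.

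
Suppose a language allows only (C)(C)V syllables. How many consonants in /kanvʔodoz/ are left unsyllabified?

2

Syllabifying with onset maximization leaves /n/, /z/ stranded (no codas are permitted; onsets may contain at most 2 consonants).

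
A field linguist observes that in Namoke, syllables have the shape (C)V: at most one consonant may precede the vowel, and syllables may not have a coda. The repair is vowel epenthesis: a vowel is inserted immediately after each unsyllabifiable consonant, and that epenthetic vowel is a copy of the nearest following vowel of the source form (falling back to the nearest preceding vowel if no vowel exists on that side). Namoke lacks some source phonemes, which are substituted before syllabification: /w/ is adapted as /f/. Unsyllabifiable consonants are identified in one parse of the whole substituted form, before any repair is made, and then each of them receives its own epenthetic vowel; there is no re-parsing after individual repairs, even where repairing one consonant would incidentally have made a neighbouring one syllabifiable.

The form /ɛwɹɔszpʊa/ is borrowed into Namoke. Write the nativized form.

Substitution: /w/ → /f/, giving /ɛfɹɔszpʊa/.
Syllabifying with onset maximization leaves /f/, /s/, /z/ stranded (no codas are permitted; onsets are limited to one consonant).
Each unlicensed consonant becomes the onset of a new syllable: /f/ → /fɔ/, /s/ → /sʊ/, /z/ → /zʊ/.

ɛfɔɹɔsʊzʊpʊa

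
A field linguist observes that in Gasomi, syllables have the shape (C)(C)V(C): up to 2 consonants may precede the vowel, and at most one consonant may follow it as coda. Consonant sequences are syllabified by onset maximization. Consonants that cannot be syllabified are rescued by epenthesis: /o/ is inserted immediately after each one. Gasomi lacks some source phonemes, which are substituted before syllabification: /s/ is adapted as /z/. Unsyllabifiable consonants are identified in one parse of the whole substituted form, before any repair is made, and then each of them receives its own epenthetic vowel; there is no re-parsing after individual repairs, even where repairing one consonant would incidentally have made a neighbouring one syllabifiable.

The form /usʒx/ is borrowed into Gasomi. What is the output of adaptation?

Substitution: /s/ → /z/, giving /uzʒx/.
Under (C)(C)V(C), the unsyllabifiable consonants are /ʒ/, /x/ (at most one coda consonant is licensed; onsets may contain at most 2 consonants).
Inserting the epenthetic vowel yields /ʒ/ → /ʒo/, /x/ → /xo/.

uzʒoxo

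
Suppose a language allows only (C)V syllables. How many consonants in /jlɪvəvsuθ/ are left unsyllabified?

Under (C)V, the unsyllabifiable consonants are /j/, /v/, /θ/ (no codas are permitted; onsets are limited to one consonant).

3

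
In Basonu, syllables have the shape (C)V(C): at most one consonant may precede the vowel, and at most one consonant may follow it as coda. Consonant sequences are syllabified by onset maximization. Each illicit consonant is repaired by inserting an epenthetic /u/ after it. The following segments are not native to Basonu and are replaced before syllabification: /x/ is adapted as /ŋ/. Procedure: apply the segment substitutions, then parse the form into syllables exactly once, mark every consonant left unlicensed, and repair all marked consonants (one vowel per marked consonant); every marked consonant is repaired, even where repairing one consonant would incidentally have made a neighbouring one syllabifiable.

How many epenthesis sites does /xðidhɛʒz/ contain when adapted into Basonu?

After substitution the input is /ŋðidhɛʒz/.
The unsyllabifiable consonants are /ŋ/, /z/; each receives one epenthetic vowel.

2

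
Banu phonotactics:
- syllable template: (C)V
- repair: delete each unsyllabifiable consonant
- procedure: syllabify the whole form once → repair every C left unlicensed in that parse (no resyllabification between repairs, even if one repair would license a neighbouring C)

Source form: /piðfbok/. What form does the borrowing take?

pibo

The consonants /ð/, /f/, /k/ cannot be parsed into a legal (C)V syllable (no codas are permitted; onsets are limited to one consonant).
Deletion applies to /ð/, /f/, /k/.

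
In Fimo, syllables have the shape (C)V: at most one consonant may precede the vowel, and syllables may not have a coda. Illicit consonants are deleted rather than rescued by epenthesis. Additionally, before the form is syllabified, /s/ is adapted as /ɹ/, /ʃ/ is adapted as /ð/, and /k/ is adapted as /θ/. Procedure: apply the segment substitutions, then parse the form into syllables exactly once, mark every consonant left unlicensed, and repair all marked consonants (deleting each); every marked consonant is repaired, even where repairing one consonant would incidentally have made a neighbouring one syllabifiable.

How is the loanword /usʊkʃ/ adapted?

uɹʊ

Substitution: /s/ → /ɹ/, /k/ → /θ/, /ʃ/ → /ð/, giving /uɹʊθð/.
Under (C)V, the unsyllabifiable consonants are /θ/, /ð/ (no codas are permitted; onsets are limited to one consonant).
Deleting the stranded consonants removes /θ/, /ð/.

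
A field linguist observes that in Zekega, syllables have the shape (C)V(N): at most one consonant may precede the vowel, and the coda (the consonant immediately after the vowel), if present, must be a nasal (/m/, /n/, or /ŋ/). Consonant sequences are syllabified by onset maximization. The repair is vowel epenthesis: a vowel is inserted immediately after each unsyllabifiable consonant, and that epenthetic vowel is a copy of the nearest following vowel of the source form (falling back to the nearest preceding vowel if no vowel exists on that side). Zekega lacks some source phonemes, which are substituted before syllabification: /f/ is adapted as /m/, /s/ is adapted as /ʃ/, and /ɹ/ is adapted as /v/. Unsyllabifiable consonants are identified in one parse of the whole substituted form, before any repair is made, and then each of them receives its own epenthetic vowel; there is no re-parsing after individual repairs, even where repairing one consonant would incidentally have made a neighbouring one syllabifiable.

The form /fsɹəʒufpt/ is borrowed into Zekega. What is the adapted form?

Substitution: /f/ → /m/, /s/ → /ʃ/, /ɹ/ → /v/, giving /mʃvəʒumpt/.
Syllabifying with onset maximization leaves /m/, /ʃ/, /p/, /t/ stranded (only a nasal (/m/, /n/, or /ŋ/) is licensed in coda position; onsets are limited to one consonant).
Epenthesis after each stranded consonant: /m/ → /mə/, /ʃ/ → /ʃə/, /p/ → /pu/, /t/ → /tu/.

məʃəvəʒumputu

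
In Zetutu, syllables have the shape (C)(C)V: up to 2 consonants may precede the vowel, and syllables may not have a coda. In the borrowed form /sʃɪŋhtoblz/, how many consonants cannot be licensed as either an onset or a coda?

Under (C)(C)V, the unsyllabifiable consonants are /ŋ/, /b/, /l/, /z/ (no codas are permitted; onsets may contain at most 2 consonants).

4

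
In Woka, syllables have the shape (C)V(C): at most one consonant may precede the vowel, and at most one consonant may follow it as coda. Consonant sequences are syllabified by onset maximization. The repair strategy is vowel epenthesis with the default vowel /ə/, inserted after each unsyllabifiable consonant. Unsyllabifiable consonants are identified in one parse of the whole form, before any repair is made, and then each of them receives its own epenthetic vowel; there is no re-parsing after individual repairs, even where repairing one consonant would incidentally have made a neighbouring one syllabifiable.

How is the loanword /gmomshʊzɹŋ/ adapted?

gəmomsəhʊzɹəŋə

Under (C)V(C), the unsyllabifiable consonants are /g/, /s/, /ɹ/, /ŋ/ (at most one coda consonant is licensed; onsets are limited to one consonant).
Each unlicensed consonant becomes the onset of a new syllable: /g/ → /gə/, /s/ → /sə/, /ɹ/ → /ɹə/, /ŋ/ → /ŋə/.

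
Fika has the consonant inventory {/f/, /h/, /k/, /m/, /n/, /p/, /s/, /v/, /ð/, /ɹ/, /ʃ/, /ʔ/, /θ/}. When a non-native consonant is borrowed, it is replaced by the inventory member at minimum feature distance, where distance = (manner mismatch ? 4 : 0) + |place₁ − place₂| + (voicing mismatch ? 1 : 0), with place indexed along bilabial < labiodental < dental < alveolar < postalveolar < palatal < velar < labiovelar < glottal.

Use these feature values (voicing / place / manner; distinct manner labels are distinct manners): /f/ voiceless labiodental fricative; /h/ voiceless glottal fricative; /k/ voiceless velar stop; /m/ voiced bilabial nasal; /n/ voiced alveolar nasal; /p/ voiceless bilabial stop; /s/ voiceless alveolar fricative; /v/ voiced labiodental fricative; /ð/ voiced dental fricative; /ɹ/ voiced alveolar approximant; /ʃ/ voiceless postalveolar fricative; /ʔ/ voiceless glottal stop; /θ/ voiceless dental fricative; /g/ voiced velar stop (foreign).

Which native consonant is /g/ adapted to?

k

/k/ is closest: same manner (stop), place distance 0 (velar→velar), voicing differs (+1); total 1. Next closest is /ʔ/ at distance 3.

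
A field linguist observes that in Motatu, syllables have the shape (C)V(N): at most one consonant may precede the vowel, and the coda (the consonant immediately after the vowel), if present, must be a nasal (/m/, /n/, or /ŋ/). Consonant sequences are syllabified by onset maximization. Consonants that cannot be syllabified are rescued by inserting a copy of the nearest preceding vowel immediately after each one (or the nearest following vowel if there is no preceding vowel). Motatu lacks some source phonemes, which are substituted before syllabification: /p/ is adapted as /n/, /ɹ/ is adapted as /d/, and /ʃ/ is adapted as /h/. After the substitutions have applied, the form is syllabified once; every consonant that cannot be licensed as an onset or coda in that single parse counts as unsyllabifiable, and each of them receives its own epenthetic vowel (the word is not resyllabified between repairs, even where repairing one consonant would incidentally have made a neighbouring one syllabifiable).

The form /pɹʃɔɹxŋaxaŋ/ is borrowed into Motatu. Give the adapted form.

nɔdɔhɔdɔxɔŋaxaŋ

Substitution: /p/ → /n/, /ɹ/ → /d/, /ʃ/ → /h/, giving /ndhɔdxŋaxaŋ/.
Syllabifying with onset maximization leaves /n/, /d/, /d/, /x/ stranded (only a nasal (/m/, /n/, or /ŋ/) is licensed in coda position; onsets are limited to one consonant).
Each unlicensed consonant becomes the onset of a new syllable: /n/ → /nɔ/, /d/ → /dɔ/, /d/ → /dɔ/, /x/ → /xɔ/.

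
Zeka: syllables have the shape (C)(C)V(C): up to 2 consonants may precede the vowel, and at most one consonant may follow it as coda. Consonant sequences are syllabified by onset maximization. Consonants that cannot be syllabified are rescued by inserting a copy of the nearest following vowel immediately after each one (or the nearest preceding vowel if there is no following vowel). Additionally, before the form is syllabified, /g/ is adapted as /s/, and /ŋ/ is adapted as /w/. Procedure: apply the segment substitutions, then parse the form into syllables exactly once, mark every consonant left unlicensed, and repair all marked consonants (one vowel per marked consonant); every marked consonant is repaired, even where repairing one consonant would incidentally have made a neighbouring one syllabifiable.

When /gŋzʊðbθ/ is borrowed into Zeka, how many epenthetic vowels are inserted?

After substitution the input is /swzʊðbθ/.
The unsyllabifiable consonants are /s/, /b/, /θ/; each receives one epenthetic vowel.

3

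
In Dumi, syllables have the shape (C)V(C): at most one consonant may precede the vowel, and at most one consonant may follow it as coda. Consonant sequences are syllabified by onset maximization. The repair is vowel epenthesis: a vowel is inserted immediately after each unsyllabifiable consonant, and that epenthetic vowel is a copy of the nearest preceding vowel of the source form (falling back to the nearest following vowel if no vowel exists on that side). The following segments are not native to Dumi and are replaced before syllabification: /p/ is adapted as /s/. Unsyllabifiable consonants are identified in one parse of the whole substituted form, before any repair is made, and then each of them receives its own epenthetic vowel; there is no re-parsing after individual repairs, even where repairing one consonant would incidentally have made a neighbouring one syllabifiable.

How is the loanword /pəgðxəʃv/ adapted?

səgðəxəʃvə

Substitution: /p/ → /s/, giving /səgðxəʃv/.
Under (C)V(C), the unsyllabifiable consonants are /ð/, /v/ (at most one coda consonant is licensed; onsets are limited to one consonant).
Epenthesis after each stranded consonant: /ð/ → /ðə/, /v/ → /və/.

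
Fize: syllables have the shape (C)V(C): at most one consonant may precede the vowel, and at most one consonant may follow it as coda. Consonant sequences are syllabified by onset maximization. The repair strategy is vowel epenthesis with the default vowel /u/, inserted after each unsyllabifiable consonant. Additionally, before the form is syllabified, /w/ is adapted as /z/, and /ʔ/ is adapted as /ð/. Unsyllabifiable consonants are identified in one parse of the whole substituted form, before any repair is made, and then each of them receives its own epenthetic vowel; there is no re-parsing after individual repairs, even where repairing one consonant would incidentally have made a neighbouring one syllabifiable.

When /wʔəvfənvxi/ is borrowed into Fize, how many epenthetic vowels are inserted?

After substitution the input is /zðəvfənvxi/.
The unsyllabifiable consonants are /z/, /v/; each receives one epenthetic vowel.

2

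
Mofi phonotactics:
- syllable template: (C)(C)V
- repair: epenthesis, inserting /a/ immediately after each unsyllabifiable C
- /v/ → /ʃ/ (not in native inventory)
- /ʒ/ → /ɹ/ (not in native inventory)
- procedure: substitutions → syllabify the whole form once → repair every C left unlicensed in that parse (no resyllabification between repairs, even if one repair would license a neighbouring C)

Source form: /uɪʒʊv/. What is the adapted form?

Substitution: /ʒ/ → /ɹ/, /v/ → /ʃ/, giving /uɪɹʊʃ/.
Under (C)(C)V, the unsyllabifiable consonants are /ʃ/ (no codas are permitted; onsets may contain at most 2 consonants).
Epenthesis after each stranded consonant: /ʃ/ → /ʃa/.

uɪɹʊʃa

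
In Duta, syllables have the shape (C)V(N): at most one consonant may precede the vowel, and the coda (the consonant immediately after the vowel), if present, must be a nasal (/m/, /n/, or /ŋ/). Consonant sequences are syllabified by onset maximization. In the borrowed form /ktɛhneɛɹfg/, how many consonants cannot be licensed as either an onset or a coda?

5

Under (C)V(N), the unsyllabifiable consonants are /k/, /h/, /ɹ/, /f/, /g/ (only a nasal (/m/, /n/, or /ŋ/) is licensed in coda position; onsets are limited to one consonant).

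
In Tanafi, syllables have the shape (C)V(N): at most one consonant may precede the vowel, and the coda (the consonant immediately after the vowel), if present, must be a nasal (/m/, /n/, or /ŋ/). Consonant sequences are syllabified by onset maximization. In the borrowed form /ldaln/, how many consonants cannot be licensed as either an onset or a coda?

Syllabifying with onset maximization leaves /l/, /l/, /n/ stranded (only a nasal (/m/, /n/, or /ŋ/) is licensed in coda position; onsets are limited to one consonant).

3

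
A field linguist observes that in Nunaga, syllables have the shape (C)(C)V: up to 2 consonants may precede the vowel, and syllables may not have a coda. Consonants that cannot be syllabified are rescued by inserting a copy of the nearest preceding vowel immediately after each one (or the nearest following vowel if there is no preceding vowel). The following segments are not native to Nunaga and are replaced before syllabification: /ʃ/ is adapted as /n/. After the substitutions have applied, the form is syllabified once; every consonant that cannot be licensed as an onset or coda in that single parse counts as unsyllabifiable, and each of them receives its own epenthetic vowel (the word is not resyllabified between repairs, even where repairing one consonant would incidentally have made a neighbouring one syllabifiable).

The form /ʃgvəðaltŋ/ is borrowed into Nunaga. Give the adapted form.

Substitution: /ʃ/ → /n/, giving /ngvəðaltŋ/.
The consonants /n/, /l/, /t/, /ŋ/ cannot be parsed into a legal (C)(C)V syllable (no codas are permitted; onsets may contain at most 2 consonants).
Epenthesis after each stranded consonant: /n/ → /nə/, /l/ → /la/, /t/ → /ta/, /ŋ/ → /ŋa/.

nəgvəðalataŋa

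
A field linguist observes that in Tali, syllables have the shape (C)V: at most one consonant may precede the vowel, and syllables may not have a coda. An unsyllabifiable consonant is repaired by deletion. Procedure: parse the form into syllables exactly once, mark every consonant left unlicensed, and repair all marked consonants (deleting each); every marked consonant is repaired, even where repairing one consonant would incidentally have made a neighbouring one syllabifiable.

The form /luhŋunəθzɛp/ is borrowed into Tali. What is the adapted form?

luŋunəzɛ

Under (C)V, the unsyllabifiable consonants are /h/, /θ/, /p/ (no codas are permitted; onsets are limited to one consonant).
Deletion applies to /h/, /θ/, /p/.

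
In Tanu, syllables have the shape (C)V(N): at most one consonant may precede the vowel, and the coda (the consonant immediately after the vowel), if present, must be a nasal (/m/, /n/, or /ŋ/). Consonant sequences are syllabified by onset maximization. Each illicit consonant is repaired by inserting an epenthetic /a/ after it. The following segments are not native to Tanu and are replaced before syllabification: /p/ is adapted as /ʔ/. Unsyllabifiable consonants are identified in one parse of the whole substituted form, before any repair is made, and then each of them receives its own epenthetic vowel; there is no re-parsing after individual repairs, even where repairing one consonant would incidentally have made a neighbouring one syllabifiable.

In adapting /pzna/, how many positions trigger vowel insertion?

After substitution the input is /ʔzna/.
The unsyllabifiable consonants are /ʔ/, /z/; each receives one epenthetic vowel.

2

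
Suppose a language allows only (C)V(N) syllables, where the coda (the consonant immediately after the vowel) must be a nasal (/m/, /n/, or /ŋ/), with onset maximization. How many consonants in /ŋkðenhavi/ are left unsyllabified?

2

Under (C)V(N), the unsyllabifiable consonants are /ŋ/, /k/ (only a nasal (/m/, /n/, or /ŋ/) is licensed in coda position; onsets are limited to one consonant).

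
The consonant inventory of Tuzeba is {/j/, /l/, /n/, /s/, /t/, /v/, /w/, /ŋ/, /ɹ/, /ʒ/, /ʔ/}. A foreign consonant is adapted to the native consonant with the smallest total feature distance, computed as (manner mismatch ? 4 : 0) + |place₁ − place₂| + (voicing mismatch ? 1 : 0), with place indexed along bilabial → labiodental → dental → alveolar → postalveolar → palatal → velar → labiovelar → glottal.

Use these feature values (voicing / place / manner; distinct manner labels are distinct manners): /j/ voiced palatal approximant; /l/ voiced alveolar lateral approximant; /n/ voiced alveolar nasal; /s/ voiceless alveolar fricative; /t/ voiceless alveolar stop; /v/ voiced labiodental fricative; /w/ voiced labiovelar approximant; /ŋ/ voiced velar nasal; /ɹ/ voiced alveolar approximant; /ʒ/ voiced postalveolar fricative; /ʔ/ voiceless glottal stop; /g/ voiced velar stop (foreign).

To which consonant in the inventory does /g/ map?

ʔ

/ʔ/ is closest: same manner (stop), place distance 2 (velar→glottal), voicing differs (+1); total 3. Next closest is /t/ at distance 4.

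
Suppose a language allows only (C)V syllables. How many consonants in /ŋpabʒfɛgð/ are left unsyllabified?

5

Under (C)V, the unsyllabifiable consonants are /ŋ/, /b/, /ʒ/, /g/, /ð/ (no codas are permitted; onsets are limited to one consonant).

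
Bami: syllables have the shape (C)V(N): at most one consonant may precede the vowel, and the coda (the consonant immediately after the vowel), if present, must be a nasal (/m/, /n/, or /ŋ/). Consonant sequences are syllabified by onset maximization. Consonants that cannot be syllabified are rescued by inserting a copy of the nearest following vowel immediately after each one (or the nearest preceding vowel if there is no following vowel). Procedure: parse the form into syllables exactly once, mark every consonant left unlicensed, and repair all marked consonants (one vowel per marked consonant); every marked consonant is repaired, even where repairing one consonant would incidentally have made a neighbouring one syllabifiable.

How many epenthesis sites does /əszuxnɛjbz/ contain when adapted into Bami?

The unsyllabifiable consonants are /s/, /x/, /j/, /b/, /z/; each receives one epenthetic vowel.

5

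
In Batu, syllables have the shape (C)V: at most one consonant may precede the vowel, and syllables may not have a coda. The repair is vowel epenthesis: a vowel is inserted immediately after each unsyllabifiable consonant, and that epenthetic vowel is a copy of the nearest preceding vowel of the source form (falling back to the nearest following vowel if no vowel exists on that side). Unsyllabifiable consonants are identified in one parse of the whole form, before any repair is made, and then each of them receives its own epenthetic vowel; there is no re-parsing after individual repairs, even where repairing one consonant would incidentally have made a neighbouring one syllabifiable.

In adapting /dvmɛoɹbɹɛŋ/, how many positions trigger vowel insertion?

5

The unsyllabifiable consonants are /d/, /v/, /ɹ/, /b/, /ŋ/; each receives one epenthetic vowel.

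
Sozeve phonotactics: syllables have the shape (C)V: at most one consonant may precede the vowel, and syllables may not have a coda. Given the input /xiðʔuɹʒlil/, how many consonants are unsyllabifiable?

4

Under (C)V, the unsyllabifiable consonants are /ð/, /ɹ/, /ʒ/, /l/ (no codas are permitted; onsets are limited to one consonant).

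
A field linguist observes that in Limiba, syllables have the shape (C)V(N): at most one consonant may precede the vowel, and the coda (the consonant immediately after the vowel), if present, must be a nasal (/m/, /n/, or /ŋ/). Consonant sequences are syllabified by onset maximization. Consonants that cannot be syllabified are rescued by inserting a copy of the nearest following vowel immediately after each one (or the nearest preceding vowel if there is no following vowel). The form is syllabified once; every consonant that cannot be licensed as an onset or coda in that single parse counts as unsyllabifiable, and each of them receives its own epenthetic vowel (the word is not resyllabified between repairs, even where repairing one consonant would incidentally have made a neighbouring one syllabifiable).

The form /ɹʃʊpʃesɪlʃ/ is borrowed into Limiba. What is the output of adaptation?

Syllabifying with onset maximization leaves /ɹ/, /p/, /l/, /ʃ/ stranded (only a nasal (/m/, /n/, or /ŋ/) is licensed in coda position; onsets are limited to one consonant).
Each unlicensed consonant becomes the onset of a new syllable: /ɹ/ → /ɹʊ/, /p/ → /pe/, /l/ → /lɪ/, /ʃ/ → /ʃɪ/.

ɹʊʃʊpeʃesɪlɪʃɪ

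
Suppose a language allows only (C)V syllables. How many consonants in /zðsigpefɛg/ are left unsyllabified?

4

The consonants /z/, /ð/, /g/, /g/ cannot be parsed into a legal (C)V syllable (no codas are permitted; onsets are limited to one consonant).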